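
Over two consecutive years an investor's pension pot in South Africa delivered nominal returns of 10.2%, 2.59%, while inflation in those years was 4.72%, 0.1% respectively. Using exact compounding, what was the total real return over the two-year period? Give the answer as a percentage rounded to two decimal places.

7.85%

Nominal growth factor = 1.1020 × 1.0259 = 1.130542
Price-level growth factor = 1.0472 × 1.0010 = 1.048247
Real growth factor = 1.130542 / 1.048247 = 1.078507
Total real return = 1.078507 − 1 → 7.85%.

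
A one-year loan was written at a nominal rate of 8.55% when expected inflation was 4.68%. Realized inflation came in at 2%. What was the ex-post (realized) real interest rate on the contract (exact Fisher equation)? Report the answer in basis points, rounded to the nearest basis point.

Ex-post: (1 + 0.0855)/(1 + 0.0200) − 1 = 6.4216%
So the realized real rate is 642 basis points.

642 basis points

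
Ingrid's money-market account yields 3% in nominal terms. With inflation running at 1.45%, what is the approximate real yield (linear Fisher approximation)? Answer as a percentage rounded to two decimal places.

1.55%

r ≈ i − π = 3% − 1.45% = 1.55%.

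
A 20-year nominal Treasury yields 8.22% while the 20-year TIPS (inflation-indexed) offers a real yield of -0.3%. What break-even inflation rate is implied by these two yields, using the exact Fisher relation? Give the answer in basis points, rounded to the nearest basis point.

(1 + π) = (1 + i)/(1 + r) = 1.08220 / 0.99700 = 1.085456
Break-even inflation = 1.085456 − 1 → 855 basis points.

855 basis points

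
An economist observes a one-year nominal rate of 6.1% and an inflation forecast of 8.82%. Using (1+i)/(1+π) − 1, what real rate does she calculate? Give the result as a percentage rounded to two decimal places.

By the Fisher relation, 1 + r = (1 + i)/(1 + π).
1 + r = 1.06100 / 1.08820 = 0.975005
r = 0.975005 − 1 = -2.4995%, i.e. -2.50%.

-2.50%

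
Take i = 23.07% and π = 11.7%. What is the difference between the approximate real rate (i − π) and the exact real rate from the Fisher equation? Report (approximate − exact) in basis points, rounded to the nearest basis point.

119 basis points

Approximate: r ≈ 23.070% − 11.700% = 11.3700%
Exact: (1 + 0.2307)/(1 + 0.1170) − 1 = 10.1791%
Error = 11.3700% − 10.1791% = 1.1909% → 119 basis points.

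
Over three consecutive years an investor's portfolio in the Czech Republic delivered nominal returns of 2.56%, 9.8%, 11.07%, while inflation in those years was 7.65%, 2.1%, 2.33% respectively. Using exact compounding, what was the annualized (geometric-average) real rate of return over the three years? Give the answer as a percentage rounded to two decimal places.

Nominal growth factor = 1.0256 × 1.0980 × 1.1107 = 1.25076904
Price-level growth factor = 1.0765 × 1.0210 × 1.0233 = 1.12471568
Real growth factor = 1.25076904 / 1.12471568 = 1.11207576
Annualized real rate = 1.11207576^(1/3) − 1 = 3.6044% → 3.60%.

3.60%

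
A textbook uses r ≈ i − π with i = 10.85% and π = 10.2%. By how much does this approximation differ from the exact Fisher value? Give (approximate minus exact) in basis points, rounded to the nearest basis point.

Approximate: r ≈ 10.850% − 10.200% = 0.6500%
Exact: (1 + 0.1085)/(1 + 0.1020) − 1 = 0.5898%
Error = 0.6500% − 0.5898% = 0.0602% → 6 basis points.

6 basis points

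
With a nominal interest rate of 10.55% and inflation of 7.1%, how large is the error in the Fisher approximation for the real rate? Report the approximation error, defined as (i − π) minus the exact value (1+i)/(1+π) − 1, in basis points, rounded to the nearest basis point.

Approximate: r ≈ 10.550% − 7.100% = 3.4500%
Exact: (1 + 0.1055)/(1 + 0.0710) − 1 = 3.2213%
Error = 3.4500% − 3.2213% = 0.2287% → 23 basis points.

23 basis points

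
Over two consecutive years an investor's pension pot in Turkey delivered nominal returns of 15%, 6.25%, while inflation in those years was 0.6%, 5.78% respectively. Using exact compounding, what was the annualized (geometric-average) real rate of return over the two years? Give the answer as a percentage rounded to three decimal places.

7.155%

Nominal growth factor = 1.1500 × 1.0625 = 1.22187500
Price-level growth factor = 1.0060 × 1.0578 = 1.06414680
Real growth factor = 1.22187500 / 1.06414680 = 1.14822034
Annualized real rate = 1.14822034^(1/2) − 1 = 7.1550% → 7.155%.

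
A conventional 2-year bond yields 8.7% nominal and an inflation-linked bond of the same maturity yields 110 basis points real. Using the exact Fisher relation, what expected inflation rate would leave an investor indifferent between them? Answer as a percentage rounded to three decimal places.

7.517%

(1 + π) = (1 + i)/(1 + r) = 1.08700 / 1.01100 = 1.075173
Break-even inflation = 1.075173 − 1 → 7.517%.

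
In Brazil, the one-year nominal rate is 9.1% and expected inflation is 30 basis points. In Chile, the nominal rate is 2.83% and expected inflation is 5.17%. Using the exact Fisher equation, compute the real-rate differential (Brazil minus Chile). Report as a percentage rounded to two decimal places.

11.00%

Brazil: (1 + 0.0910)/(1 + 0.0030) − 1 = 8.7737%
Chile: (1 + 0.0283)/(1 + 0.0517) − 1 = -2.2250%
Differential = 8.7737% − (-2.2250%) = 10.9986% → 11.00%.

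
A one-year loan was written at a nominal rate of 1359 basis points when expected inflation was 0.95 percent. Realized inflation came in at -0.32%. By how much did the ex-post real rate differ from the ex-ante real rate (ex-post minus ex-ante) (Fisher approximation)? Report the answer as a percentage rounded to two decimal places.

1.27%

Ex-ante: 13.59% − 0.95% = 12.640%
Ex-post: 13.59% − (-0.32%) = 13.910%
Difference (ex-post − ex-ante) = 1.2700% → 1.27%.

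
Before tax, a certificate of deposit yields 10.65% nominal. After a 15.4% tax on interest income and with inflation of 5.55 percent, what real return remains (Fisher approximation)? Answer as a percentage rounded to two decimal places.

3.46%

After-tax nominal return = 10.65% × (1 − 0.154) = 9.0099%.
r ≈ 9.0099% − 5.55% → 3.46%.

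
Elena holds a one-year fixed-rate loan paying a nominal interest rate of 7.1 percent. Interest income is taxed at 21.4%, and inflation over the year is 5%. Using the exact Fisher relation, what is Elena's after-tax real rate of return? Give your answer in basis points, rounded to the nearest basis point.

After-tax nominal return = 7.1% × (1 − 0.214) = 5.5806%.
1 + r = 1.055806 / 1.05000 = 1.005530
After-tax real rate = 1.005530 − 1 → 55 basis points.

55 basis points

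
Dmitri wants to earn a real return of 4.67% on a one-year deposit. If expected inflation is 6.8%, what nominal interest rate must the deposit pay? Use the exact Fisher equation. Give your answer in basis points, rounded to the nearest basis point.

1179 basis points

(1 + i) = (1 + r)(1 + π) = 1.04670 × 1.06800 = 1.1178756
i = 1.1178756 − 1, so the required nominal rate is 1179 basis points.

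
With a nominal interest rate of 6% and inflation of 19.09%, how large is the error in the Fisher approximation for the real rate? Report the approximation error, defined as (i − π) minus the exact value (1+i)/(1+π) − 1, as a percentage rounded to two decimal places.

Approximate: r ≈ 6.000% − 19.090% = -13.0900%
Exact: (1 + 0.0600)/(1 + 0.1909) − 1 = -10.9917%
Error = -13.0900% − (-10.9917%) = -2.0983% → -2.10%.

-2.10%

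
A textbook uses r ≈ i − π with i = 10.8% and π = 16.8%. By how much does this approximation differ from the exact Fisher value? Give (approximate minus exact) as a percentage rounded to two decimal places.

Approximate: r ≈ 10.800% − 16.800% = -6.0000%
Exact: (1 + 0.1080)/(1 + 0.1680) − 1 = -5.1370%
Error = -6.0000% − (-5.1370%) = -0.8630% → -0.86%.

-0.86%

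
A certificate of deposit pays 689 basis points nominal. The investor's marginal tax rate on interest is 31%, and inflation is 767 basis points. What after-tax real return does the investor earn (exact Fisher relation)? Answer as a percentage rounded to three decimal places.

After-tax nominal return = 6.89% × (1 − 0.31) = 4.7541%.
1 + r = 1.047541 / 1.07670 = 0.972918
After-tax real rate = 0.972918 − 1 → -2.708%.

-2.708%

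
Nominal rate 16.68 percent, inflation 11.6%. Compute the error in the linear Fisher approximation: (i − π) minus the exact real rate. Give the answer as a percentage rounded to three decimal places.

Approximate: r ≈ 16.680% − 11.600% = 5.0800%
Exact: (1 + 0.1668)/(1 + 0.1160) − 1 = 4.5520%
Error = 5.0800% − 4.5520% = 0.5280% → 0.528%.

0.528%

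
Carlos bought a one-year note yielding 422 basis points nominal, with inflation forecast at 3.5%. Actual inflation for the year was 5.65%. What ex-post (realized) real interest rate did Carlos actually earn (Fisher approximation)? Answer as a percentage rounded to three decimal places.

Ex-post: 4.22% − 5.65% = -1.430%
So the realized real rate is -1.430%.

-1.430%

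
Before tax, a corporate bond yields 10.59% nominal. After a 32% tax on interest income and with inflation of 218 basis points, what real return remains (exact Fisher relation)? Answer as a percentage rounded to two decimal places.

4.91%

After-tax nominal return = 10.59% × (1 − 0.32) = 7.2012%.
1 + r = 1.072012 / 1.02180 = 1.049141
After-tax real rate = 1.049141 − 1 → 4.91%.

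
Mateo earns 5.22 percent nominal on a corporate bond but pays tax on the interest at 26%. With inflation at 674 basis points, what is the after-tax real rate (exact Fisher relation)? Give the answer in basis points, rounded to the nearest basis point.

-270 basis points

After-tax nominal return = 5.22% × (1 − 0.26) = 3.8628%.
1 + r = 1.038628 / 1.06740 = 0.973045
After-tax real rate = 0.973045 − 1 → -270 basis points.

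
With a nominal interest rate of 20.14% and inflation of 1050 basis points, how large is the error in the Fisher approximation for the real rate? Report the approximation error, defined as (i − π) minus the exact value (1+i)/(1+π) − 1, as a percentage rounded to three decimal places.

Approximate: r ≈ 20.140% − 10.500% = 9.6400%
Exact: (1 + 0.2014)/(1 + 0.1050) − 1 = 8.7240%
Error = 9.6400% − 8.7240% = 0.9160% → 0.916%.

0.916%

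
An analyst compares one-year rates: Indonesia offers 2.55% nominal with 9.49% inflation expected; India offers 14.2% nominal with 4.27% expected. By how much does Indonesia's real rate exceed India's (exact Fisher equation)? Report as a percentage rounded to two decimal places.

-15.86%

Indonesia: (1 + 0.0255)/(1 + 0.0949) − 1 = -6.3385%
India: (1 + 0.1420)/(1 + 0.0427) − 1 = 9.5234%
Differential = -6.3385% − 9.5234% = -15.8618% → -15.86%.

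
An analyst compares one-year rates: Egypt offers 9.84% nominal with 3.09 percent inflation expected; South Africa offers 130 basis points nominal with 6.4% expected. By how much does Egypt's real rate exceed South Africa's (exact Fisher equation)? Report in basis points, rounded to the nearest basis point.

Egypt: (1 + 0.0984)/(1 + 0.0309) − 1 = 6.5477%
South Africa: (1 + 0.0130)/(1 + 0.0640) − 1 = -4.7932%
Differential = 6.5477% − (-4.7932%) = 11.3409% → 1134 basis points.

1134 basis points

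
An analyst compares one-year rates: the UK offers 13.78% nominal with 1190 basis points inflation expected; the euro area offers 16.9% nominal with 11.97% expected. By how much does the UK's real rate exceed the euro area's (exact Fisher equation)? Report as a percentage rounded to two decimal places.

-2.72%

The UK: (1 + 0.1378)/(1 + 0.1190) − 1 = 1.6801%
The euro area: (1 + 0.1690)/(1 + 0.1197) − 1 = 4.4030%
Differential = 1.6801% − 4.4030% = -2.7229% → -2.72%.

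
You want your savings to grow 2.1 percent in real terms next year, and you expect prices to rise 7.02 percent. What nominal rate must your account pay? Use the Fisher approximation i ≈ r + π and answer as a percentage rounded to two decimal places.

i ≈ r + π = 2.1% + 7.02% = 9.12%.

9.12%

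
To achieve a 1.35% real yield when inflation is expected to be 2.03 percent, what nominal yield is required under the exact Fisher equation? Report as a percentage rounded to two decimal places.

3.41%

(1 + i) = (1 + r)(1 + π) = 1.01350 × 1.02030 = 1.03407405
i = 1.03407405 − 1, so the required nominal rate is 3.41%.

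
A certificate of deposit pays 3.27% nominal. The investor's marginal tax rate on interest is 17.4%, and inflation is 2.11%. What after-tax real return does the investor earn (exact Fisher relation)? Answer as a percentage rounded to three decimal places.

0.579%

After-tax nominal return = 3.27% × (1 − 0.174) = 2.70102%.
1 + r = 1.0270102 / 1.02110 = 1.005788
After-tax real rate = 1.005788 − 1 → 0.579%.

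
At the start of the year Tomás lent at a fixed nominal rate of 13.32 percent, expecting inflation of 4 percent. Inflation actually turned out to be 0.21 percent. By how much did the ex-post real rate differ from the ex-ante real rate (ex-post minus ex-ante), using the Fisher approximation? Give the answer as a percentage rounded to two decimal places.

Ex-ante: 13.32% − 4% = 9.320%
Ex-post: 13.32% − 0.21% = 13.110%
Difference (ex-post − ex-ante) = 3.7900% → 3.79%.

3.79%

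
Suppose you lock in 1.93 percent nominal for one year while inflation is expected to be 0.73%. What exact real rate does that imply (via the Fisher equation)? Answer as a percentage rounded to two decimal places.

1 + r = 1.01930 / 1.00730 = 1.011913
r = 1.011913 − 1 = 1.1913%, i.e. 1.19%.

1.19%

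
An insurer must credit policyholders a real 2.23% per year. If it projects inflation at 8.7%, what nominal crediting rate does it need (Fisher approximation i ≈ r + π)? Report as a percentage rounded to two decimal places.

i ≈ r + π = 2.23% + 8.7% = 10.93%.

10.93%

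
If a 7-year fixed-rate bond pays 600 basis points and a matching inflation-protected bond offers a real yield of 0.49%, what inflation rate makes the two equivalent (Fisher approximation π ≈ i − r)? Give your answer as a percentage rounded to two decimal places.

5.51%

π ≈ i − r = 6% − 0.49% → 5.51%.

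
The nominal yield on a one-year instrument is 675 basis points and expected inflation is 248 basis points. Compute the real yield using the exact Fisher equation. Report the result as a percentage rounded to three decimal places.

By the Fisher equation, 1 + r = (1 + i)/(1 + π).
1 + r = 1.06750 / 1.02480 = 1.041667
r = 1.041667 − 1 = 4.1667%, i.e. 4.167%.

4.167%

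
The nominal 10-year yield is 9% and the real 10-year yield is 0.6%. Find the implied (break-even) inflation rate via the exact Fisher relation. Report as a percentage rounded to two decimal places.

8.35%

(1 + π) = (1 + i)/(1 + r) = 1.09000 / 1.00600 = 1.083499
Break-even inflation = 1.083499 − 1 → 8.35%.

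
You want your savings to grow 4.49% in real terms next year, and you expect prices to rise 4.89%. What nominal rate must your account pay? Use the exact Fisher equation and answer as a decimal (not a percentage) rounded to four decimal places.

(1 + i) = (1 + r)(1 + π) = 1.04490 × 1.04890 = 1.09599561
i = 1.09599561 − 1, so the required nominal rate is 0.0960.

0.0960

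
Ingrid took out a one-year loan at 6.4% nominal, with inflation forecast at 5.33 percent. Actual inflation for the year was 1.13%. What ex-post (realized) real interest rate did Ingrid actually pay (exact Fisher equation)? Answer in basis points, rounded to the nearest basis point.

521 basis points

Ex-post: (1 + 0.0640)/(1 + 0.0113) − 1 = 5.2111%
So the realized real rate is 521 basis points.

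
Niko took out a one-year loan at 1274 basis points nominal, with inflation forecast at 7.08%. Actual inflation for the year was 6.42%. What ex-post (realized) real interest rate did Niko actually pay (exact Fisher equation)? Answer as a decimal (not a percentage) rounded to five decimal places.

0.05939

Ex-post: (1 + 0.1274)/(1 + 0.0642) − 1 = 5.9387%
So the realized real rate is 0.05939.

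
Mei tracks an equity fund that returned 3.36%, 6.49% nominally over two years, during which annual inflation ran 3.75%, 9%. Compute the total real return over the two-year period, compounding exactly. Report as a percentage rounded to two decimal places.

-2.67%

Compound the nominal returns: 1.0336 × 1.0649 = 1.100681.
Compound inflation: 1.0375 × 1.0900 = 1.130875.
Deflate: 1.100681 / 1.130875 = 0.973300.
Total real return = 0.973300 − 1 → -2.67%.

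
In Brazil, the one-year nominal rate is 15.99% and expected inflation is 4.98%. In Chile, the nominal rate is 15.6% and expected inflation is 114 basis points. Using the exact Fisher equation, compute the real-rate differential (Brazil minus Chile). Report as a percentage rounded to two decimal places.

-3.81%

Brazil: (1 + 0.1599)/(1 + 0.0498) − 1 = 10.4877%
Chile: (1 + 0.1560)/(1 + 0.0114) − 1 = 14.2970%
Differential = 10.4877% − 14.2970% = -3.8093% → -3.81%.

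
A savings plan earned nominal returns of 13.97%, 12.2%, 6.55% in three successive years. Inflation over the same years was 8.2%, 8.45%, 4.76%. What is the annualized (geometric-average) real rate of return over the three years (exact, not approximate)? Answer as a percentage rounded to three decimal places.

3.489%

Nominal growth factor = 1.1397 × 1.1220 × 1.0655 = 1.36250109
Price-level growth factor = 1.0820 × 1.0845 × 1.0476 = 1.22928422
Real growth factor = 1.36250109 / 1.22928422 = 1.10836946
Annualized real rate = 1.10836946^(1/3) − 1 = 3.4892% → 3.489%.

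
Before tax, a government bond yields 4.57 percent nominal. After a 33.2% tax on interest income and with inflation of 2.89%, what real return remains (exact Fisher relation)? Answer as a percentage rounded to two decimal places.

0.16%

After-tax nominal return = 4.57% × (1 − 0.332) = 3.05276%.
1 + r = 1.0305276 / 1.02890 = 1.001582
After-tax real rate = 1.001582 − 1 → 0.16%.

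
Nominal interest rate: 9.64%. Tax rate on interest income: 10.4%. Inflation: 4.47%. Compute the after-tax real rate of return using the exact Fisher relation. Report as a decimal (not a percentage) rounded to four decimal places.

After-tax nominal return = 9.64% × (1 − 0.104) = 8.63744%.
1 + r = 1.0863744 / 1.04470 = 1.039891
After-tax real rate = 1.039891 − 1 → 0.0399.

0.0399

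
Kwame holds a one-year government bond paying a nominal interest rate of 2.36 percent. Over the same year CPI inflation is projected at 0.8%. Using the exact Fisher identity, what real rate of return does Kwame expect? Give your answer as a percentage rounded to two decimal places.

By the Fisher identity, 1 + r = (1 + i)/(1 + π).
1 + r = 1.02360 / 1.00800 = 1.015476
r = 1.015476 − 1 = 1.5476%, i.e. 1.55%.

1.55%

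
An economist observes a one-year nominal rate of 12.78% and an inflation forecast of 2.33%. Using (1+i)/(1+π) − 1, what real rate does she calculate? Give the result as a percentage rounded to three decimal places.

10.212%

By the Fisher identity, 1 + r = (1 + i)/(1 + π).
1 + r = 1.12780 / 1.02330 = 1.102121
r = 1.102121 − 1 = 10.2121%, i.e. 10.212%.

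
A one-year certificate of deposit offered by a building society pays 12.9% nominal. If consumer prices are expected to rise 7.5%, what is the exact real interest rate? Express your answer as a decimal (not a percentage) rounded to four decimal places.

1 + r = 1.12900 / 1.07500 = 1.050233
r = 1.050233 − 1 = 5.0233%, i.e. 0.0502.

0.0502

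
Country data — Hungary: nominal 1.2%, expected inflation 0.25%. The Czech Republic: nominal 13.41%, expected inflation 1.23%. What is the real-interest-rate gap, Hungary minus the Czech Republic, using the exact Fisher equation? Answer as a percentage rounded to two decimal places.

-11.08%

Hungary: (1 + 0.0120)/(1 + 0.0025) − 1 = 0.9476%
The Czech Republic: (1 + 0.1341)/(1 + 0.0123) − 1 = 12.0320%
Differential = 0.9476% − 12.0320% = -11.0844% → -11.08%.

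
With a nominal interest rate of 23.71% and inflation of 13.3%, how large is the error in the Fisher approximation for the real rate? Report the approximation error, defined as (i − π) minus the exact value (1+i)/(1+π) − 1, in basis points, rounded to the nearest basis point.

Approximate: r ≈ 23.710% − 13.300% = 10.4100%
Exact: (1 + 0.2371)/(1 + 0.1330) − 1 = 9.1880%
Error = 10.4100% − 9.1880% = 1.2220% → 122 basis points.

122 basis points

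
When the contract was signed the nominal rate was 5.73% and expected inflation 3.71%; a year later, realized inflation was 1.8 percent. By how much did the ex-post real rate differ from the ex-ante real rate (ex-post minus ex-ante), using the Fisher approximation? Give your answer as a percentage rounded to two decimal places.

1.91%

Ex-ante: 5.73% − 3.71% = 2.020%
Ex-post: 5.73% − 1.8% = 3.930%
Difference (ex-post − ex-ante) = 1.9100% → 1.91%.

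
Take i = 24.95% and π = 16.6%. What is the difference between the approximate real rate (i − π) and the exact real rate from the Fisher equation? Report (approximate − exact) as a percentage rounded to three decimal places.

Approximate: r ≈ 24.950% − 16.600% = 8.3500%
Exact: (1 + 0.2495)/(1 + 0.1660) − 1 = 7.1612%
Error = 8.3500% − 7.1612% = 1.1888% → 1.189%.

1.189%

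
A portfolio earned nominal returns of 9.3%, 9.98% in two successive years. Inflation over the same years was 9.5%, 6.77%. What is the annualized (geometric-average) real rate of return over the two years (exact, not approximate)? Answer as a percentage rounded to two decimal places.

1.40%

Compound the nominal returns: 1.0930 × 1.0998 = 1.20208140.
Compound inflation: 1.0950 × 1.0677 = 1.16913150.
Deflate: 1.20208140 / 1.16913150 = 1.02818323.
Annualized real rate = 1.02818323^(1/2) − 1 = 1.3994% → 1.40%.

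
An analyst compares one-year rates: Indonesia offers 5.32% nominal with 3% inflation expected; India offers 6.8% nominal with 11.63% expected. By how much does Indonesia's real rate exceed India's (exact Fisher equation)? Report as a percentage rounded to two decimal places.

6.58%

Indonesia: (1 + 0.0532)/(1 + 0.0300) − 1 = 2.2524%
India: (1 + 0.0680)/(1 + 0.1163) − 1 = -4.3268%
Differential = 2.2524% − (-4.3268%) = 6.5792% → 6.58%.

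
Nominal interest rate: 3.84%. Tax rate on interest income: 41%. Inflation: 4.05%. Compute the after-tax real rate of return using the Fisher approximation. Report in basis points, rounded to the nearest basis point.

-178 basis points

After-tax nominal return = 3.84% × (1 − 0.41) = 2.2656%.
r ≈ 2.2656% − 4.05% → -178 basis points.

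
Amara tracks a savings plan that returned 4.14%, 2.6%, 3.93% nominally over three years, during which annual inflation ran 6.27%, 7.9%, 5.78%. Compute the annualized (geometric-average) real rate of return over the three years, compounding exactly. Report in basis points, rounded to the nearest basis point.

Compound the nominal returns: 1.0414 × 1.0260 × 1.0393 = 1.11046752.
Compound inflation: 1.0627 × 1.0790 × 1.0578 = 1.21292986.
Deflate: 1.11046752 / 1.21292986 = 0.91552493.
Annualized real rate = 0.91552493^(1/3) − 1 = -2.8991% → -290 basis points.

-290 basis points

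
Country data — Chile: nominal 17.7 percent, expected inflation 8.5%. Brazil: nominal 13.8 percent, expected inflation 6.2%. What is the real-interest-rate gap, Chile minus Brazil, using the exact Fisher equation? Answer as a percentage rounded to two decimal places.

1.32%

Chile: (1 + 0.1770)/(1 + 0.0850) − 1 = 8.4793%
Brazil: (1 + 0.1380)/(1 + 0.0620) − 1 = 7.1563%
Differential = 8.4793% − 7.1563% = 1.3230% → 1.32%.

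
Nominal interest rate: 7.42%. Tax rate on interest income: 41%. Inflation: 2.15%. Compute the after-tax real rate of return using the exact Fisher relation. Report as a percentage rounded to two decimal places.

2.18%

After-tax nominal return = 7.42% × (1 − 0.41) = 4.3778%.
1 + r = 1.043778 / 1.02150 = 1.021809
After-tax real rate = 1.021809 − 1 → 2.18%.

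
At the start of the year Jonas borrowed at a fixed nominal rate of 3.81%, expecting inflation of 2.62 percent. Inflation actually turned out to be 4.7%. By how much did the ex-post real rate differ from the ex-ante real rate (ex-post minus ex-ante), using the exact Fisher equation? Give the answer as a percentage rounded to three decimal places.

Ex-ante: (1 + 0.0381)/(1 + 0.0262) − 1 = 1.1596%
Ex-post: (1 + 0.0381)/(1 + 0.0470) − 1 = -0.8500%
Difference (ex-post − ex-ante) = -2.0097% → -2.010%.

-2.010%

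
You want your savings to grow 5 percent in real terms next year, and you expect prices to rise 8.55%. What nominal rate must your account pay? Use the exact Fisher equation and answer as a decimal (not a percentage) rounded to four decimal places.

0.1398

(1 + i) = (1 + r)(1 + π) = 1.05000 × 1.08550 = 1.139775
i = 1.139775 − 1, so the required nominal rate is 0.1398.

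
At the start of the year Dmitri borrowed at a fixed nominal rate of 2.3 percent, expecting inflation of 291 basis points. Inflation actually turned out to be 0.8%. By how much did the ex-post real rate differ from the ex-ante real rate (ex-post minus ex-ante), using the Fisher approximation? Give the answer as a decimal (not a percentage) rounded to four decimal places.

0.0211

Ex-ante: 2.3% − 2.91% = -0.610%
Ex-post: 2.3% − 0.8% = 1.500%
Difference (ex-post − ex-ante) = 2.1100% → 0.0211.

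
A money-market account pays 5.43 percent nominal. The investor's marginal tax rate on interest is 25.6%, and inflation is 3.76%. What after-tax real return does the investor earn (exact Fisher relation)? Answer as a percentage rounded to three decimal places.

After-tax nominal return = 5.43% × (1 − 0.256) = 4.03992%.
1 + r = 1.0403992 / 1.03760 = 1.002698
After-tax real rate = 1.002698 − 1 → 0.270%.

0.270%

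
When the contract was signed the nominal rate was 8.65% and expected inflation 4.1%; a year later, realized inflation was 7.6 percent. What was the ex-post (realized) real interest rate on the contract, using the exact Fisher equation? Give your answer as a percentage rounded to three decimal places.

Ex-post: (1 + 0.0865)/(1 + 0.0760) − 1 = 0.9758%
So the realized real rate is 0.976%.

0.976%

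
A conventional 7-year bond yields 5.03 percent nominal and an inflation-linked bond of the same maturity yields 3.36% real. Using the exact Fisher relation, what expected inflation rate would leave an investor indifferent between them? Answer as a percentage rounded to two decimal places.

1.62%

(1 + π) = (1 + i)/(1 + r) = 1.05030 / 1.03360 = 1.016157
Break-even inflation = 1.016157 − 1 → 1.62%.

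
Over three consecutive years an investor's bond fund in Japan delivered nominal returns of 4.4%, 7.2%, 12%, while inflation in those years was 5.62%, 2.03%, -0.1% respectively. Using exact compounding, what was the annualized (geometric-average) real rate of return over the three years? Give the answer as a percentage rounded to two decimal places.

5.20%

Compound the nominal returns: 1.0440 × 1.0720 × 1.1200 = 1.25346816.
Compound inflation: 1.0562 × 1.0203 × 0.9990 = 1.07656322.
Deflate: 1.25346816 / 1.07656322 = 1.16432378.
Annualized real rate = 1.16432378^(1/3) − 1 = 5.2021% → 5.20%.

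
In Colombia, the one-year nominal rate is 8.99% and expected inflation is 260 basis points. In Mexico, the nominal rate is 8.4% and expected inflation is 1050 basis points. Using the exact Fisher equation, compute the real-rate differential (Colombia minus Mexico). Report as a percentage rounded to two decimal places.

Colombia: (1 + 0.0899)/(1 + 0.0260) − 1 = 6.2281%
Mexico: (1 + 0.0840)/(1 + 0.1050) − 1 = -1.9005%
Differential = 6.2281% − (-1.9005%) = 8.1285% → 8.13%.

8.13%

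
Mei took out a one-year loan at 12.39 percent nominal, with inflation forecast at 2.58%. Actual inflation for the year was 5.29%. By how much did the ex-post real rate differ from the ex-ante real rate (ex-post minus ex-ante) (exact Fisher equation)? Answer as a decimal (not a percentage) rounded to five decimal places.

Ex-ante: (1 + 0.1239)/(1 + 0.0258) − 1 = 9.5633%
Ex-post: (1 + 0.1239)/(1 + 0.0529) − 1 = 6.7433%
Difference (ex-post − ex-ante) = -2.8200% → -0.02820.

-0.02820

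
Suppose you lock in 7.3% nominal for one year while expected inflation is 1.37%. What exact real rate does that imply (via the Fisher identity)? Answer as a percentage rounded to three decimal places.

5.850%

By the Fisher identity, 1 + r = (1 + i)/(1 + π).
1 + r = 1.07300 / 1.01370 = 1.058499
r = 1.058499 − 1 = 5.8499%, i.e. 5.850%.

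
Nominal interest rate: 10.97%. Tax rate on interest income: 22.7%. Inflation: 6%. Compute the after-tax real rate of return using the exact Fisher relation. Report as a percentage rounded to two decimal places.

2.34%

After-tax nominal return = 10.97% × (1 − 0.227) = 8.47981%.
1 + r = 1.0847981 / 1.06000 = 1.023394
After-tax real rate = 1.023394 − 1 → 2.34%.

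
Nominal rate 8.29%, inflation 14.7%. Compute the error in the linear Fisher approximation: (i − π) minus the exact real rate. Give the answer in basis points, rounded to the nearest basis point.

Approximate: r ≈ 8.290% − 14.700% = -6.4100%
Exact: (1 + 0.0829)/(1 + 0.1470) − 1 = -5.5885%
Error = -6.4100% − (-5.5885%) = -0.8215% → -82 basis points.

-82 basis points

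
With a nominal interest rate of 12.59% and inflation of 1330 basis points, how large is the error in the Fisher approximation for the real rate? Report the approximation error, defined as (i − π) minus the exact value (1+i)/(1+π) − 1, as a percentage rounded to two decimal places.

Approximate: r ≈ 12.590% − 13.300% = -0.7100%
Exact: (1 + 0.1259)/(1 + 0.1330) − 1 = -0.6267%
Error = -0.7100% − (-0.6267%) = -0.0833% → -0.08%.

-0.08%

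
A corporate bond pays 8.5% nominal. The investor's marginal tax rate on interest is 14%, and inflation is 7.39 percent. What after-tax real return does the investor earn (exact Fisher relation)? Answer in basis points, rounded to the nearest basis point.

-7 basis points

After-tax nominal return = 8.5% × (1 − 0.14) = 7.3100%.
1 + r = 1.07310 / 1.07390 = 0.999255
After-tax real rate = 0.999255 − 1 → -7 basis points.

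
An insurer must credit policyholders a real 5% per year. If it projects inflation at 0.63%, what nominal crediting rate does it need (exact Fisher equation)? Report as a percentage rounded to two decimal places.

5.66%

(1 + i) = (1 + r)(1 + π) = 1.05000 × 1.00630 = 1.056615
i = 1.056615 − 1, so the required nominal rate is 5.66%.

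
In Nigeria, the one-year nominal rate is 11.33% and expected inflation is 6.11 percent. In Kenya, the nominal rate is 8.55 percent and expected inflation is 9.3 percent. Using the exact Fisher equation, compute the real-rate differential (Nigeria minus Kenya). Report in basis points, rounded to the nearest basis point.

561 basis points

Nigeria: (1 + 0.1133)/(1 + 0.0611) − 1 = 4.9194%
Kenya: (1 + 0.0855)/(1 + 0.0930) − 1 = -0.6862%
Differential = 4.9194% − (-0.6862%) = 5.6056% → 561 basis points.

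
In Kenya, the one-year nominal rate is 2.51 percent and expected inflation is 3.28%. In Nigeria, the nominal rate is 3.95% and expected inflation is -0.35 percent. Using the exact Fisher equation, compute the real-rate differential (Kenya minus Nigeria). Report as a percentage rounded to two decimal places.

-5.06%

Kenya: (1 + 0.0251)/(1 + 0.0328) − 1 = -0.7455%
Nigeria: (1 + 0.0395)/(1 − 0.0035) − 1 = 4.3151%
Differential = -0.7455% − 4.3151% = -5.0606% → -5.06%.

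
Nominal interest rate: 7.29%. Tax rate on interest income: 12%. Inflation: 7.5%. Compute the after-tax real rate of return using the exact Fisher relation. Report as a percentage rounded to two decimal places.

After-tax nominal return = 7.29% × (1 − 0.12) = 6.4152%.
1 + r = 1.064152 / 1.07500 = 0.989909
After-tax real rate = 0.989909 − 1 → -1.01%.

-1.01%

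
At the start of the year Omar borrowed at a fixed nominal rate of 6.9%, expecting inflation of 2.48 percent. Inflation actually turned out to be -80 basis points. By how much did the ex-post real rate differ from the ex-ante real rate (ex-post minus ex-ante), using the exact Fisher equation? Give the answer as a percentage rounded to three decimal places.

Ex-ante: (1 + 0.0690)/(1 + 0.0248) − 1 = 4.3130%
Ex-post: (1 + 0.0690)/(1 − 0.0080) − 1 = 7.7621%
Difference (ex-post − ex-ante) = 3.4491% → 3.449%.

3.449%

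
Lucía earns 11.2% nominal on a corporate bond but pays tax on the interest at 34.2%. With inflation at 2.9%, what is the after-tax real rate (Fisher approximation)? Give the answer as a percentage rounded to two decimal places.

4.47%

After-tax nominal return = 11.2% × (1 − 0.342) = 7.3696%.
r ≈ 7.3696% − 2.9% → 4.47%.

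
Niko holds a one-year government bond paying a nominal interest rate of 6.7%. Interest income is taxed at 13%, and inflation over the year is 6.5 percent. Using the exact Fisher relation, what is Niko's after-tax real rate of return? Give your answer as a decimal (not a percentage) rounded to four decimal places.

-0.0063

After-tax nominal return = 6.7% × (1 − 0.13) = 5.8290%.
1 + r = 1.05829 / 1.06500 = 0.993700
After-tax real rate = 0.993700 − 1 → -0.0063.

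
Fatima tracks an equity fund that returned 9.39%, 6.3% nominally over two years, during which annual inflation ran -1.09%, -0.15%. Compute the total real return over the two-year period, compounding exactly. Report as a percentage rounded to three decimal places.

17.740%

Nominal growth factor = 1.0939 × 1.0630 = 1.162816
Price-level growth factor = 0.9891 × 0.9985 = 0.987616
Real growth factor = 1.162816 / 0.987616 = 1.177396
Total real return = 1.177396 − 1 → 17.740%.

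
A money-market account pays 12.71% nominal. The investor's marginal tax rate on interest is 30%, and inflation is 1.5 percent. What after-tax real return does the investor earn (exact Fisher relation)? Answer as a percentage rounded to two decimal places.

After-tax nominal return = 12.71% × (1 − 0.3) = 8.8970%.
1 + r = 1.08897 / 1.01500 = 1.072877
After-tax real rate = 1.072877 − 1 → 7.29%.

7.29%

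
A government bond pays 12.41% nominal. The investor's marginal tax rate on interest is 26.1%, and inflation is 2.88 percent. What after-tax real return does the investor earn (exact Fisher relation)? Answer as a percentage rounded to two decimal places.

After-tax nominal return = 12.41% × (1 − 0.261) = 9.17099%.
1 + r = 1.0917099 / 1.02880 = 1.061149
After-tax real rate = 1.061149 − 1 → 6.11%.

6.11%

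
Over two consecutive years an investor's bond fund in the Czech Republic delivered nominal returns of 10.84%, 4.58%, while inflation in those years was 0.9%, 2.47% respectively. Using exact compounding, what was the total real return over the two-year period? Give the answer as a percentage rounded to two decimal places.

12.11%

Nominal growth factor = 1.1084 × 1.0458 = 1.159165
Price-level growth factor = 1.0090 × 1.0247 = 1.033922
Real growth factor = 1.159165 / 1.033922 = 1.121133
Total real return = 1.121133 − 1 → 12.11%.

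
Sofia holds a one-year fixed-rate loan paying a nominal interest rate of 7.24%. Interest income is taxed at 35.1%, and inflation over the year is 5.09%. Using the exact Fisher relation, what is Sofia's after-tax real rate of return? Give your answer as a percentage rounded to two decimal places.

-0.37%

After-tax nominal return = 7.24% × (1 − 0.351) = 4.69876%.
1 + r = 1.0469876 / 1.05090 = 0.996277
After-tax real rate = 0.996277 − 1 → -0.37%.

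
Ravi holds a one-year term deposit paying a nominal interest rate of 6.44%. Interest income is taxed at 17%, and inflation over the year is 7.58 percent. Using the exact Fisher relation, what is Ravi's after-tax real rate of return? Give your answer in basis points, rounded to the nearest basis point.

After-tax nominal return = 6.44% × (1 − 0.17) = 5.3452%.
1 + r = 1.053452 / 1.07580 = 0.979227
After-tax real rate = 0.979227 − 1 → -208 basis points.

-208 basis points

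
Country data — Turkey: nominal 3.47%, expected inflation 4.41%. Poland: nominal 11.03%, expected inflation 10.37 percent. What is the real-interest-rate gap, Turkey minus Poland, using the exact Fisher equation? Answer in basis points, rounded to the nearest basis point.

Turkey: (1 + 0.0347)/(1 + 0.0441) − 1 = -0.9003%
Poland: (1 + 0.1103)/(1 + 0.1037) − 1 = 0.5980%
Differential = -0.9003% − 0.5980% = -1.4983% → -150 basis points.

-150 basis points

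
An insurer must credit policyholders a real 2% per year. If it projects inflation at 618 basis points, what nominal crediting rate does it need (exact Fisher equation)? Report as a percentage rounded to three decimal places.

8.304%

(1 + i) = (1 + r)(1 + π) = 1.02000 × 1.06180 = 1.083036
i = 1.083036 − 1, so the required nominal rate is 8.304%.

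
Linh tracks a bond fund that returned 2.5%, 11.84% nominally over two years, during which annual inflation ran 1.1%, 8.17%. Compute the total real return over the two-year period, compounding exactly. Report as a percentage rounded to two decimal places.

4.82%

Nominal growth factor = 1.0250 × 1.1184 = 1.146360
Price-level growth factor = 1.0110 × 1.0817 = 1.093599
Real growth factor = 1.146360 / 1.093599 = 1.048246
Total real return = 1.048246 − 1 → 4.82%.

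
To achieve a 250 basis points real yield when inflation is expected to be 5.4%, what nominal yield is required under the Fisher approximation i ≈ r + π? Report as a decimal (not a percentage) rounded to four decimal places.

0.0790

i ≈ r + π = 2.5% + 5.4% = 0.0790.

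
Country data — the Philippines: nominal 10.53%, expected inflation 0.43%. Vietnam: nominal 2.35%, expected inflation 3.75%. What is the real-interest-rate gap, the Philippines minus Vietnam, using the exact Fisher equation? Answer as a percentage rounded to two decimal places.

The Philippines: (1 + 0.1053)/(1 + 0.0043) − 1 = 10.0568%
Vietnam: (1 + 0.0235)/(1 + 0.0375) − 1 = -1.3494%
Differential = 10.0568% − (-1.3494%) = 11.4062% → 11.41%.

11.41%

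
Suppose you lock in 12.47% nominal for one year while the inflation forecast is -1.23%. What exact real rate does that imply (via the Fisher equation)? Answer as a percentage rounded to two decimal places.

By the Fisher equation, 1 + r = (1 + i)/(1 + π).
1 + r = 1.12470 / 0.98770 = 1.138706
r = 1.138706 − 1 = 13.8706%, i.e. 13.87%.

13.87%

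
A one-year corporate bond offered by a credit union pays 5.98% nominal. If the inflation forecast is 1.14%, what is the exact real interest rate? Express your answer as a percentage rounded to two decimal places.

By the Fisher identity, 1 + r = (1 + i)/(1 + π).
1 + r = 1.05980 / 1.01140 = 1.047854
r = 1.047854 − 1 = 4.7854%, i.e. 4.79%.

4.79%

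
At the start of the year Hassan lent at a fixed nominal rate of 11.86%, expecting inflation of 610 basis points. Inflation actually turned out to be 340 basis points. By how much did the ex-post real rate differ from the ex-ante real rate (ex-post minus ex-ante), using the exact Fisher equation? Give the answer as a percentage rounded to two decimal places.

2.75%

Ex-ante: (1 + 0.1186)/(1 + 0.0610) − 1 = 5.4288%
Ex-post: (1 + 0.1186)/(1 + 0.0340) − 1 = 8.1818%
Difference (ex-post − ex-ante) = 2.7530% → 2.75%.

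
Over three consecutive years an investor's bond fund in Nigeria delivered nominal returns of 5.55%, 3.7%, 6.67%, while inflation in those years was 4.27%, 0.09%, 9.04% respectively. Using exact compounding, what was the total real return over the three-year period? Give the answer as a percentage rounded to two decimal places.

Compound the nominal returns: 1.0555 × 1.0370 × 1.0667 = 1.167560.
Compound inflation: 1.0427 × 1.0009 × 1.0904 = 1.137983.
Deflate: 1.167560 / 1.137983 = 1.025991.
Total real return = 1.025991 − 1 → 2.60%.

2.60%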